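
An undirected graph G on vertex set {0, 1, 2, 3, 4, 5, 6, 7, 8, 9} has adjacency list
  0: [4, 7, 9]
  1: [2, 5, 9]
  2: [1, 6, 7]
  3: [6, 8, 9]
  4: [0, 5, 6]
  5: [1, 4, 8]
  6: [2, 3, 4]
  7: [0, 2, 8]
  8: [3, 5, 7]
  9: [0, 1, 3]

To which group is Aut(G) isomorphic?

S_5

G is 3-regular on 10 vertices with no triangles and no 4-cycles (girth 5): this is the Petersen graph. Viewing the Petersen graph as the Kneser graph K(5,2) — vertices are 2-subsets of {1,…,5}, edges join disjoint pairs — its automorphisms are exactly the permutations of the 5-element set, so Aut ≅ S_5 of order 120.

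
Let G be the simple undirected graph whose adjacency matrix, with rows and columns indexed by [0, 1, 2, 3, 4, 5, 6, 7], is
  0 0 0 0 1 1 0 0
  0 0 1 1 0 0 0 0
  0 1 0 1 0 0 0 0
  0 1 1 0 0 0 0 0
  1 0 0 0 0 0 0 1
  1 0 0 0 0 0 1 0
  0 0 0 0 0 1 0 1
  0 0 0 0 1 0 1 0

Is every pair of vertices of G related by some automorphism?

No

G has two connected components, {0, 4, 5, 6, 7} and {1, 2, 3}; each is 2-regular, so G = C_5 ⊔ C_3. The orbit of 0 under Aut(G) is {0, 4, 5, 6, 7}, which does not contain 1, so G is not vertex-transitive.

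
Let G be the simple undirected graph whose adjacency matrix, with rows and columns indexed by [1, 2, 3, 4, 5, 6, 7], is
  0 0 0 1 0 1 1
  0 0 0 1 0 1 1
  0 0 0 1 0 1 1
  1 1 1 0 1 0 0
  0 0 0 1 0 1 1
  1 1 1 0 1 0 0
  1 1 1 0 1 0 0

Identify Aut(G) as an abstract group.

The vertices split by degree into {4, 6, 7} (degree 4) and {1, 2, 3, 5} (degree 3); every edge runs between the two parts, so G is the complete bipartite graph K_{3,4}. Automorphisms preserve the bipartition setwise (since the parts differ in size) and act as S_4 × S_3 within it; |Aut| = 144.

S_4 × S_3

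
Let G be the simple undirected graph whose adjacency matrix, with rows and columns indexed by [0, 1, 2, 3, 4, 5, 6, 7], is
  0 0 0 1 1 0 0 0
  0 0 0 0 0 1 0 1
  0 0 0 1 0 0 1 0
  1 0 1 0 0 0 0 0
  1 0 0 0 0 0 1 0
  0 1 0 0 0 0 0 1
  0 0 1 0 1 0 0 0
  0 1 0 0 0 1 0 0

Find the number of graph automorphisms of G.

60

G has two connected components, {0, 2, 3, 4, 6} and {1, 5, 7}; each is 2-regular, so G = C_5 ⊔ C_3. The components are non-isomorphic (different sizes), so Aut(G) = Aut(C_3) × Aut(C_5) = D_3 × D_5 of order 6·10 = 60.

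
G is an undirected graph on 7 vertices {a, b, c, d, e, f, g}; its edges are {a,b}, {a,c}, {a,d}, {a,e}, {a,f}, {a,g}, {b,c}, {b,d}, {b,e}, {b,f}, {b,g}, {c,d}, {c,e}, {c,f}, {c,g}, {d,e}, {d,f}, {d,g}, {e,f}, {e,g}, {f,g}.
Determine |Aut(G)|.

All 7 vertices are pairwise adjacent: G = K_7. Any permutation of the 7 vertices preserves K_7, so Aut(K_7) = S_7 of order 7! = 5040.

5040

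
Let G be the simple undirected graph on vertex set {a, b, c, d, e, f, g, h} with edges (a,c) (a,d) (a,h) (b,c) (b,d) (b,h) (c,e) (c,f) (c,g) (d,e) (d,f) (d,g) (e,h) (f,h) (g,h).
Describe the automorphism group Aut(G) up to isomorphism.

The vertices split by degree into {c, d, h} (degree 5) and {a, b, e, f, g} (degree 3); every edge runs between the two parts, so G is the complete bipartite graph K_{3,5}. Automorphisms preserve the bipartition setwise (since the parts differ in size) and act as S_3 × S_5 within it; |Aut| = 720.

S_3 × S_5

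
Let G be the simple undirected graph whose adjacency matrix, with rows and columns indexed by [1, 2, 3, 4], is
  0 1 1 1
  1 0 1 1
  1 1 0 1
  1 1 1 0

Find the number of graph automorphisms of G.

24

All 4 vertices are pairwise adjacent: G = K_4. Every bijection on the vertex set is an automorphism of K_4; hence Aut(K_4) ≅ S_4, order 24.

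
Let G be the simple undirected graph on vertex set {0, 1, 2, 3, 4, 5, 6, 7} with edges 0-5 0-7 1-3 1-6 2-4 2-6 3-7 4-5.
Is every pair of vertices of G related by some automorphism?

G is 2-regular and connected on 8 vertices, i.e. the cycle C_8. The automorphisms of the 8-cycle are exactly the symmetries of a regular 8-gon: the dihedral group D_8, |D_8| = 16. This group acts transitively on the 8 vertices.

Yes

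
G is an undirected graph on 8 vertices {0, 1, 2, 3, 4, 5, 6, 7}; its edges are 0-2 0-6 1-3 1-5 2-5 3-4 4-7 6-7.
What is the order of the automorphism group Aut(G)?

16

G is 2-regular and connected on 8 vertices, i.e. the cycle C_8. The automorphisms of the 8-cycle are exactly the symmetries of a regular 8-gon: the dihedral group D_8, |D_8| = 16.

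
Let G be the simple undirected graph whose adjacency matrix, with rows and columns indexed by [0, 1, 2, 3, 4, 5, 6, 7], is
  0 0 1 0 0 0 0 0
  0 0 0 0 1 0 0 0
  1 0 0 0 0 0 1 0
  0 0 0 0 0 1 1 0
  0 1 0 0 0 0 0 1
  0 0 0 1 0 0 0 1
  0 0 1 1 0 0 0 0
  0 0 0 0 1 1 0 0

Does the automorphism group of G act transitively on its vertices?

No

Automorphisms preserve degree, but G has vertices of degree 1 and vertices of degree 2; no automorphism maps one to the other, so G is not vertex-transitive.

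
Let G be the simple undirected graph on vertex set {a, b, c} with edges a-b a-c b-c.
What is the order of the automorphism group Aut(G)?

Every vertex has degree 2, so G is the complete graph K_3. Every bijection on the vertex set is an automorphism of K_3; hence Aut(K_3) ≅ S_3, order 6.

6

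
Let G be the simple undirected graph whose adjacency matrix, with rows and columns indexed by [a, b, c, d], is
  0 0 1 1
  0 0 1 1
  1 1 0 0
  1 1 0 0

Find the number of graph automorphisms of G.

8

G is 2-regular and bipartite with parts {c, d} and {a, b} (each part is independent and every cross-pair is an edge), so G = K_{2,2}. Aut(K_{2,2}) is the wreath product S_2 ≀ Z_2: permute within each part, then optionally swap the parts; |Aut| = 2·(2!)² = 8.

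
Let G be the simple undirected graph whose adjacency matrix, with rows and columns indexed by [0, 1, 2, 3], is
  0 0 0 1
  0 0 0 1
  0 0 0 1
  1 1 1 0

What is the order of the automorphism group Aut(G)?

Vertex 3 has degree 3 and every other vertex has degree 1, so G is the star K_{1,3} with centre 3. Any automorphism fixes the centre and permutes the 3 leaves freely, so Aut(G) ≅ S_3 of order 3! = 6.

6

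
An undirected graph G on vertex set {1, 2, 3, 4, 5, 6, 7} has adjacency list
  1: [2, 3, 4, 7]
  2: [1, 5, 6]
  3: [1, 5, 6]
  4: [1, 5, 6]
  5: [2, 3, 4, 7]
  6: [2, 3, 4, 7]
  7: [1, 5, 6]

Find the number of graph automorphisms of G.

144

The vertices split by degree into {1, 5, 6} (degree 4) and {2, 3, 4, 7} (degree 3); every edge runs between the two parts, so G is the complete bipartite graph K_{3,4}. The parts have unequal sizes, so no automorphism swaps them; each part is permuted independently, giving S_3 × S_4 of order 3!·4! = 144.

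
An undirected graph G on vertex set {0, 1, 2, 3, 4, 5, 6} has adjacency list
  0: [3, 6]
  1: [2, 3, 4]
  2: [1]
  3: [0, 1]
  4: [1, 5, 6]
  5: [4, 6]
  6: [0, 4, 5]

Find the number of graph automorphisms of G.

The degree sequence is [2, 3, 1, 2, 3, 2, 3]. Checking the degree-preserving permutations of the vertex set shows that none except the identity preserves every edge, so Aut(G) is trivial.

1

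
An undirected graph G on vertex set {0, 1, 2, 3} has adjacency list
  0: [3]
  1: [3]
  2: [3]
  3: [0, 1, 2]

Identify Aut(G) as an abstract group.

the symmetric group on 3 letters

Vertex 3 has degree 3 and every other vertex has degree 1, so G is the star K_{1,3} with centre 3. The 3 leaves are pairwise interchangeable while the centre is fixed, giving Aut(G) = S_3.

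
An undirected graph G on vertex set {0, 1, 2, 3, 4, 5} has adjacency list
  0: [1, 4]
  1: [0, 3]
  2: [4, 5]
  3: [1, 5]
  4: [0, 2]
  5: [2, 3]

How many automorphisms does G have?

12

G is 2-regular and connected on 6 vertices, i.e. the cycle C_6. The automorphisms of the 6-cycle are exactly the symmetries of a regular 6-gon: the dihedral group D_6, |D_6| = 12.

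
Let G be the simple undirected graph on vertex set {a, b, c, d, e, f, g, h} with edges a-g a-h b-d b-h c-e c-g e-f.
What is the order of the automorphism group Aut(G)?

2

The degree sequence is [2, 2, 2, 1, 2, 1, 2, 2]; the two degree-1 vertices d and f are the ends of a path, so G = P_8. A path has exactly one nontrivial symmetry — reversal — giving Aut(G) of order 2.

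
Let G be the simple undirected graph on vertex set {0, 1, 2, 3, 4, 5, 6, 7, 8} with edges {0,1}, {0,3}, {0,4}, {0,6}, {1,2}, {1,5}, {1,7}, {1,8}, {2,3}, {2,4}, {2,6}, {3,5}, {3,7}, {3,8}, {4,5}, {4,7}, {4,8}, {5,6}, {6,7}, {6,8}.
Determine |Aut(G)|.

2880

The vertices split by degree into {1, 3, 4, 6} (degree 5) and {0, 2, 5, 7, 8} (degree 4); every edge runs between the two parts, so G is the complete bipartite graph K_{4,5}. The parts have unequal sizes, so no automorphism swaps them; each part is permuted independently, giving S_5 × S_4 of order 5!·4! = 2880.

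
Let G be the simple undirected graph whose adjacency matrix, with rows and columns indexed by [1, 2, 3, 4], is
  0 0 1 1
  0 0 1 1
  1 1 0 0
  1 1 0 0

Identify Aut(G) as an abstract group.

G is 2-regular and bipartite on 2^2 = 4 vertices with girth 4; it is the hypercube graph Q_2. The symmetry group of the 2-cube is the hyperoctahedral group B_2 = Z_2 ≀ S_2, of order 2^2·2! = 8.

D_4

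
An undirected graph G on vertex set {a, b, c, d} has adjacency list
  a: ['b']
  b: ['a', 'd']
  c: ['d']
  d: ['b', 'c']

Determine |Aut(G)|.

The degree sequence is [1, 2, 1, 2]; the two degree-1 vertices a and c are the ends of a path, so G = P_4. The only nontrivial automorphism of a path is the end-to-end reflection, so Aut(G) ≅ Z_2.

2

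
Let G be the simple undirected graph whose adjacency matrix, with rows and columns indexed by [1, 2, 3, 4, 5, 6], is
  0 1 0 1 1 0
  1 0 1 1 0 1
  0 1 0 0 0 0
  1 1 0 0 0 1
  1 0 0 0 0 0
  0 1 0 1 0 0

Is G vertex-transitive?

Vertex 2 is the only vertex of degree 4, so every automorphism fixes it; G is not vertex-transitive.

No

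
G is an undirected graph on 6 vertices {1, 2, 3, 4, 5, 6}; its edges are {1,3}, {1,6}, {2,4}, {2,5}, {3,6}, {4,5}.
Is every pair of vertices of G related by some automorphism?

G has two connected components, {1, 3, 6} and {2, 4, 5}; each is 2-regular, so G = C_3 ⊔ C_3. With two isomorphic components, Aut(G) = Aut(C_3) ≀ S_2 = (D_3 × D_3) ⋊ Z_2: permute each cycle by D_3, then optionally swap the two cycles. Order 2·(2·3)² = 72. This group acts transitively on the 6 vertices.

Yes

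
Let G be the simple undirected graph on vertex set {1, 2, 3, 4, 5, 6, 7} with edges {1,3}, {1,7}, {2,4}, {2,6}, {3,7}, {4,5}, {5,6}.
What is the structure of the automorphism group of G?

G has two connected components, {2, 4, 5, 6} and {1, 3, 7}; each is 2-regular, so G = C_4 ⊔ C_3. No automorphism exchanges components of different sizes, hence Aut(G) is the direct product D_4 × D_3, order 48.

D_4 × D_3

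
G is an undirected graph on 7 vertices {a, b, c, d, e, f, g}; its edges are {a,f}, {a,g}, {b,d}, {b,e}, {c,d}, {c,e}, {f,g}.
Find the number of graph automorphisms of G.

48

G has two connected components, {b, c, d, e} and {a, f, g}; each is 2-regular, so G = C_4 ⊔ C_3. The components are non-isomorphic (different sizes), so Aut(G) = Aut(C_3) × Aut(C_4) = D_3 × D_4 of order 6·8 = 48.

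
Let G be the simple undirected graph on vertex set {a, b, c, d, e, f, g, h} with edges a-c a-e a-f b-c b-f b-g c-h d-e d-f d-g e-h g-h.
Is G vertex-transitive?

G is 3-regular and bipartite on 2^3 = 8 vertices with girth 4; it is the hypercube graph Q_3. Aut(Q_3) consists of the signed permutations of the 3 coordinate axes: 3! permutations times 2^3 sign flips, so |Aut| = 2^3·3! = 48. This group acts transitively on the 8 vertices.

Yes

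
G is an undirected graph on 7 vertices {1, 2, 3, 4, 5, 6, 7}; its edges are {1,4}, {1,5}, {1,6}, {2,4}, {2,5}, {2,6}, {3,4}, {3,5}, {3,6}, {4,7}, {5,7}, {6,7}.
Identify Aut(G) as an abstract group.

S_3 × S_4

The vertices split by degree into {4, 5, 6} (degree 4) and {1, 2, 3, 7} (degree 3); every edge runs between the two parts, so G is the complete bipartite graph K_{3,4}. The parts have unequal sizes, so no automorphism swaps them; each part is permuted independently, giving S_3 × S_4 of order 3!·4! = 144.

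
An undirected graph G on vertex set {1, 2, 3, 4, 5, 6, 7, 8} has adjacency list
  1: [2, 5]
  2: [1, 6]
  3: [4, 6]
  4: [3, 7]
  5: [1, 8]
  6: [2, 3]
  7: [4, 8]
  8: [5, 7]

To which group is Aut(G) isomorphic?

D_8

G is 2-regular and connected on 8 vertices, i.e. the cycle C_8. C_8 has 8 rotations and 8 reflections, so Aut(C_8) ≅ D_8 of order 16.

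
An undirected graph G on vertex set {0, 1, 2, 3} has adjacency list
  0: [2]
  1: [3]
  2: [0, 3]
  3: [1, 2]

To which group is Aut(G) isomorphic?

The degree sequence is [1, 1, 2, 2]; the two degree-1 vertices 0 and 1 are the ends of a path, so G = P_4. The only nontrivial automorphism of a path is the end-to-end reflection, so Aut(G) ≅ Z_2.

C_2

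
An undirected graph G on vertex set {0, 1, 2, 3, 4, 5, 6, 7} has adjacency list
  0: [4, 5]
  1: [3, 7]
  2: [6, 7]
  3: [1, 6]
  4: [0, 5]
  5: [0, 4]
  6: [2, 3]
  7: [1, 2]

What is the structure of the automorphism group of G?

G has two connected components, {1, 2, 3, 6, 7} and {0, 4, 5}; each is 2-regular, so G = C_5 ⊔ C_3. No automorphism exchanges components of different sizes, hence Aut(G) is the direct product D_5 × D_3, order 60.

D_5 × D_3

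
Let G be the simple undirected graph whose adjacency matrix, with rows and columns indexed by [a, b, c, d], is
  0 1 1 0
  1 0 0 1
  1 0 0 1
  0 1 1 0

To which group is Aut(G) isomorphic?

Every vertex has degree 2 and the graph is connected, so G is the 4-cycle C_4. C_4 has 4 rotations and 4 reflections, so Aut(C_4) ≅ D_4 of order 8.

D_4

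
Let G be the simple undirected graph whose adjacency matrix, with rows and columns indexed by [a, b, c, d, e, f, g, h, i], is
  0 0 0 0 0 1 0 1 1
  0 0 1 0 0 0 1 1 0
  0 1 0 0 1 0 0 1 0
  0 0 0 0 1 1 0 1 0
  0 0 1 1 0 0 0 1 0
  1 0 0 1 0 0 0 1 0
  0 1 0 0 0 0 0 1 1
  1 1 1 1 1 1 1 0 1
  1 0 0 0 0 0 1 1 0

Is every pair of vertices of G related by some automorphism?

Vertex h is the only vertex of degree 8, so every automorphism fixes it; G is not vertex-transitive.

No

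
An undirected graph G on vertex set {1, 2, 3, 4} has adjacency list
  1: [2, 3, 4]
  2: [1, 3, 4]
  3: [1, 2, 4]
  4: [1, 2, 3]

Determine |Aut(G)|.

All 4 vertices are pairwise adjacent: G = K_4. Every bijection on the vertex set is an automorphism of K_4; hence Aut(K_4) ≅ S_4, order 24.

24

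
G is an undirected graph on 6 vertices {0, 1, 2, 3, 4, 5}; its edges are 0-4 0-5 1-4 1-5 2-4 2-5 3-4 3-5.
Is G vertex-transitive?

No

Automorphisms preserve degree, but G has vertices of degree 2 and vertices of degree 4; no automorphism maps one to the other, so G is not vertex-transitive.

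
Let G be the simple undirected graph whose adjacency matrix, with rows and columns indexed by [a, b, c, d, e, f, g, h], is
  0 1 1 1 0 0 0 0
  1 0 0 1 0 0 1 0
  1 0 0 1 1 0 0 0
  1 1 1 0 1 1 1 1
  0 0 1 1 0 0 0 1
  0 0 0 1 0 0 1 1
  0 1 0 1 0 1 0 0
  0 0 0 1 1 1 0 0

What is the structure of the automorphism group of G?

Vertex d is the unique vertex of degree 7; the remaining 7 vertices each have degree 3 and induce a cycle, so G is the wheel on 8 vertices with hub d. Every automorphism fixes the hub and acts on the rim 7-cycle, so Aut(G) ≅ Aut(C_7) = D_7 of order 14.

the dihedral group of order 14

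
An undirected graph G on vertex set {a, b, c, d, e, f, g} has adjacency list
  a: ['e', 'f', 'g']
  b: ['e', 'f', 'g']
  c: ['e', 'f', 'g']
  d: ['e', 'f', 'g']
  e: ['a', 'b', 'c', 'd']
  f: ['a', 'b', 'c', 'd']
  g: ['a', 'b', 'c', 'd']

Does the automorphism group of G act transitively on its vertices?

No

Automorphisms preserve degree, but G has vertices of degree 3 and vertices of degree 4; no automorphism maps one to the other, so G is not vertex-transitive.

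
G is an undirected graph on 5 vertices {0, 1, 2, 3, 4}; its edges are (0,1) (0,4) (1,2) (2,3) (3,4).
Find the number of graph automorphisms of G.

G is 2-regular and connected on 5 vertices, i.e. the cycle C_5. The automorphisms of the 5-cycle are exactly the symmetries of a regular 5-gon: the dihedral group D_5, |D_5| = 10.

10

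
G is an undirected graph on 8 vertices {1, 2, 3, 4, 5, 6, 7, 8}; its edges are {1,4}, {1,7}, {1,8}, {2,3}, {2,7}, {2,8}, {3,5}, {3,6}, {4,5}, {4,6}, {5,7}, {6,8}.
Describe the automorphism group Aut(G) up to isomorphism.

G is 3-regular and bipartite on 2^3 = 8 vertices with girth 4; it is the hypercube graph Q_3. Aut(Q_3) consists of the signed permutations of the 3 coordinate axes: 3! permutations times 2^3 sign flips, so |Aut| = 2^3·3! = 48.

the hyperoctahedral group B_3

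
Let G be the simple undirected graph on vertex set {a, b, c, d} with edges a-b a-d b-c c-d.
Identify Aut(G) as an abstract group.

G is 2-regular and bipartite on 2^2 = 4 vertices with girth 4; it is the hypercube graph Q_2. Aut(Q_2) consists of the signed permutations of the 2 coordinate axes: 2! permutations times 2^2 sign flips, so |Aut| = 2^2·2! = 8.

the dihedral group of order 8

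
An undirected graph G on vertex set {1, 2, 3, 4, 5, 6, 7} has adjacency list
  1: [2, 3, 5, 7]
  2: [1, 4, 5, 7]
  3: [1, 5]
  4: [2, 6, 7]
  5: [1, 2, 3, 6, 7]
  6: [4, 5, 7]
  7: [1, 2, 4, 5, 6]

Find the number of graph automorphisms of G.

Degrees alone do not determine every vertex (e.g. 1 and 2 both have degree 4), but their neighbour-degree multisets differ: N(1) has degrees [2, 4, 5, 5] while N(2) has degrees [3, 4, 5, 5]. Repeating this refinement separates all vertices, so the only automorphism is the identity.

1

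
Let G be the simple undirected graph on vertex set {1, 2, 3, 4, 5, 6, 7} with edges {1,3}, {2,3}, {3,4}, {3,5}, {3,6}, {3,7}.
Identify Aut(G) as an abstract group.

the symmetric group on 6 letters

Vertex 3 has degree 6 and every other vertex has degree 1, so G is the star K_{1,6} with centre 3. Any automorphism fixes the centre and permutes the 6 leaves freely, so Aut(G) ≅ S_6 of order 6! = 720.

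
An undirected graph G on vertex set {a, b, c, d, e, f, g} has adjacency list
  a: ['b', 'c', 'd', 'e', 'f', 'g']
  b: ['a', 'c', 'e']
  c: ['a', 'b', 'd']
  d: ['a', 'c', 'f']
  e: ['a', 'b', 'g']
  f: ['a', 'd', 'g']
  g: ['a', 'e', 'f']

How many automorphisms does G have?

12

Vertex a is the unique vertex of degree 6; the remaining 6 vertices each have degree 3 and induce a cycle, so G is the wheel on 7 vertices with hub a. Every automorphism fixes the hub and acts on the rim 6-cycle, so Aut(G) ≅ Aut(C_6) = D_6 of order 12.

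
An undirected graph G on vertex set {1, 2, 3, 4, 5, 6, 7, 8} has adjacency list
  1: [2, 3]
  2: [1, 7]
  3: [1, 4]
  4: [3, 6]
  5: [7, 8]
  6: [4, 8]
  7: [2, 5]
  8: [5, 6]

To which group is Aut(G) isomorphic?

Every vertex has degree 2 and the graph is connected, so G is the 8-cycle C_8. C_8 has 8 rotations and 8 reflections, so Aut(C_8) ≅ D_8 of order 16.

the dihedral group of order 16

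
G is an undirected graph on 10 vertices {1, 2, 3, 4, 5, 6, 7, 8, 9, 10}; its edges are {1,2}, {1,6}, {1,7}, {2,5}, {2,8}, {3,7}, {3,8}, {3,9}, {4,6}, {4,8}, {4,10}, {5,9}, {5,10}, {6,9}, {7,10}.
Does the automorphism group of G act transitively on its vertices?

Yes

G is 3-regular on 10 vertices with no triangles and no 4-cycles (girth 5): this is the Petersen graph. Viewing the Petersen graph as the Kneser graph K(5,2) — vertices are 2-subsets of {1,…,5}, edges join disjoint pairs — its automorphisms are exactly the permutations of the 5-element set, so Aut ≅ S_5 of order 120. This group acts transitively on the 10 vertices.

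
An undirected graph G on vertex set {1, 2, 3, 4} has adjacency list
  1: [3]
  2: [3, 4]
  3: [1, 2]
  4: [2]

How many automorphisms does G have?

2

The degree sequence is [1, 2, 2, 1]; the two degree-1 vertices 1 and 4 are the ends of a path, so G = P_4. A path has exactly one nontrivial symmetry — reversal — giving Aut(G) of order 2.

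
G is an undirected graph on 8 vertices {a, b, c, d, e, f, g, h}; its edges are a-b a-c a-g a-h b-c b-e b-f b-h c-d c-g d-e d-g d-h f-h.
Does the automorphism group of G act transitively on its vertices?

No

Vertex b is the only vertex of degree 5, so every automorphism fixes it; G is not vertex-transitive.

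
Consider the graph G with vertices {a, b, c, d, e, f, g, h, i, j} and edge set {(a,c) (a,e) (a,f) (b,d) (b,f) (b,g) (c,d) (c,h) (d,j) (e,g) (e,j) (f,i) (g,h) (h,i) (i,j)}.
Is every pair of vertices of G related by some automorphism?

Yes

G is 3-regular on 10 vertices with no triangles and no 4-cycles (girth 5): this is the Petersen graph. Viewing the Petersen graph as the Kneser graph K(5,2) — vertices are 2-subsets of {1,…,5}, edges join disjoint pairs — its automorphisms are exactly the permutations of the 5-element set, so Aut ≅ S_5 of order 120. This group acts transitively on the 10 vertices.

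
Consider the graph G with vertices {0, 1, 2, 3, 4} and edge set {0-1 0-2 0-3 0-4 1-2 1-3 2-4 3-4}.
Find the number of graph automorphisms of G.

Vertex 0 is the unique vertex of degree 4; the remaining 4 vertices each have degree 3 and induce a cycle, so G is the wheel on 5 vertices with hub 0. Every automorphism fixes the hub and acts on the rim 4-cycle, so Aut(G) ≅ Aut(C_4) = D_4 of order 8.

8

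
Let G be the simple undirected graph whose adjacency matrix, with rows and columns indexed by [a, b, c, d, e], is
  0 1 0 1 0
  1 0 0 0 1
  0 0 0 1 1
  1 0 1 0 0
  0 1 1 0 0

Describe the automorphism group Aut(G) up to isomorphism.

the dihedral group of order 10

G is 2-regular and connected on 5 vertices, i.e. the cycle C_5. C_5 has 5 rotations and 5 reflections, so Aut(C_5) ≅ D_5 of order 10.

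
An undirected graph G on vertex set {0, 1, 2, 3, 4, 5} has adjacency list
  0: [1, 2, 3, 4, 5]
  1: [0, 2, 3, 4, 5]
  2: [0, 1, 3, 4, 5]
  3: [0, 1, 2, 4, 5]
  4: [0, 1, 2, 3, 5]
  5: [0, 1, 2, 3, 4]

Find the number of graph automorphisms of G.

All 6 vertices are pairwise adjacent: G = K_6. Any permutation of the 6 vertices preserves K_6, so Aut(K_6) = S_6 of order 6! = 720.

720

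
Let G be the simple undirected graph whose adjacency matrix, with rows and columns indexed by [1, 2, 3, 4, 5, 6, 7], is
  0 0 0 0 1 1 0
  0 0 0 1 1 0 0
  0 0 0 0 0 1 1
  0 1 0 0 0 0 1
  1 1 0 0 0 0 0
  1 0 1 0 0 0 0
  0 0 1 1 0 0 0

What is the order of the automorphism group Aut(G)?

Every vertex has degree 2 and the graph is connected, so G is the 7-cycle C_7. The automorphisms of the 7-cycle are exactly the symmetries of a regular 7-gon: the dihedral group D_7, |D_7| = 14.

14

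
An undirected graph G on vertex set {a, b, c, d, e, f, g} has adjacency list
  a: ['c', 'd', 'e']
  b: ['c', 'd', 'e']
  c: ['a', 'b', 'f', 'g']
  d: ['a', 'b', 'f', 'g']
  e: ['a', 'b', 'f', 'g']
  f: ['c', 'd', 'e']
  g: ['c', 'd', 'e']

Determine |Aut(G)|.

144

The vertices split by degree into {c, d, e} (degree 4) and {a, b, f, g} (degree 3); every edge runs between the two parts, so G is the complete bipartite graph K_{3,4}. Automorphisms preserve the bipartition setwise (since the parts differ in size) and act as S_4 × S_3 within it; |Aut| = 144.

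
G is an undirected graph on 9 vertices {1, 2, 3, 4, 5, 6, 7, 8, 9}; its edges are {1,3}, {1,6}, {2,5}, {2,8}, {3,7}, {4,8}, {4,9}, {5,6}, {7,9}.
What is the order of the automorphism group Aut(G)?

G is 2-regular and connected on 9 vertices, i.e. the cycle C_9. C_9 has 9 rotations and 9 reflections, so Aut(C_9) ≅ D_9 of order 18.

18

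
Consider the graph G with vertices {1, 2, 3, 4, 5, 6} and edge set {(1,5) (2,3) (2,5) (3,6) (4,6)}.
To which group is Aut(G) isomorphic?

The degree sequence is [1, 2, 2, 1, 2, 2]; the two degree-1 vertices 1 and 4 are the ends of a path, so G = P_6. The only nontrivial automorphism of a path is the end-to-end reflection, so Aut(G) ≅ Z_2.

Z_2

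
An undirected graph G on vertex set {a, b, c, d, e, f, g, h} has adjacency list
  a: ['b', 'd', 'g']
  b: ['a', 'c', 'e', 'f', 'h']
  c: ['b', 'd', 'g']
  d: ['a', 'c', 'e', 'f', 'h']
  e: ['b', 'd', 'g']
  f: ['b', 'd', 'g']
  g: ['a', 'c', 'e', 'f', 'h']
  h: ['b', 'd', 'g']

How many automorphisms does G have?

720

The vertices split by degree into {b, d, g} (degree 5) and {a, c, e, f, h} (degree 3); every edge runs between the two parts, so G is the complete bipartite graph K_{3,5}. Automorphisms preserve the bipartition setwise (since the parts differ in size) and act as S_5 × S_3 within it; |Aut| = 720.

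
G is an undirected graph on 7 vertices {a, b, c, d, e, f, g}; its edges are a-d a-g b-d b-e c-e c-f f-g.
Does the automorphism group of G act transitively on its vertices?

Every vertex has degree 2 and the graph is connected, so G is the 7-cycle C_7. The automorphisms of the 7-cycle are exactly the symmetries of a regular 7-gon: the dihedral group D_7, |D_7| = 14. This group acts transitively on the 7 vertices.

Yes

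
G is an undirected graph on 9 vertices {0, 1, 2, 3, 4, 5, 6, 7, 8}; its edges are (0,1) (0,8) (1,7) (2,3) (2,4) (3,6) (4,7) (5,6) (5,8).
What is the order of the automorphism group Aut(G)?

18

G is 2-regular and connected on 9 vertices, i.e. the cycle C_9. The automorphisms of the 9-cycle are exactly the symmetries of a regular 9-gon: the dihedral group D_9, |D_9| = 18.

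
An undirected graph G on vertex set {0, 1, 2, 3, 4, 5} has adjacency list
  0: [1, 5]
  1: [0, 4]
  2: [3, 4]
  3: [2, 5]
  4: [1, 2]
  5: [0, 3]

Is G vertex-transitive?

Yes

Every vertex has degree 2 and the graph is connected, so G is the 6-cycle C_6. C_6 has 6 rotations and 6 reflections, so Aut(C_6) ≅ D_6 of order 12. Under this action every vertex can be carried to every other, so G is vertex-transitive.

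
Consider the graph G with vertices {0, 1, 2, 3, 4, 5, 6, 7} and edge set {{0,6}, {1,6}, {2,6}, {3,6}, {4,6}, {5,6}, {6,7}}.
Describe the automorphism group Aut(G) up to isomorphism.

Vertex 6 has degree 7 and every other vertex has degree 1, so G is the star K_{1,7} with centre 6. Any automorphism fixes the centre and permutes the 7 leaves freely, so Aut(G) ≅ S_7 of order 7! = 5040.

S_7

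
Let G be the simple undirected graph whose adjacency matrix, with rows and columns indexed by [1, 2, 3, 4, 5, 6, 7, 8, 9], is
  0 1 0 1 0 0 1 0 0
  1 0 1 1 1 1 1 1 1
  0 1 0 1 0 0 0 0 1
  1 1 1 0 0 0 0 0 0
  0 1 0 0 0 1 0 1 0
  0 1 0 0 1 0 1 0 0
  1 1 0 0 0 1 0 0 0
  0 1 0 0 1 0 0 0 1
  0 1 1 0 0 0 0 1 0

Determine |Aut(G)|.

16

Vertex 2 is the unique vertex of degree 8; the remaining 8 vertices each have degree 3 and induce a cycle, so G is the wheel on 9 vertices with hub 2. Every automorphism fixes the hub and acts on the rim 8-cycle, so Aut(G) ≅ Aut(C_8) = D_8 of order 16.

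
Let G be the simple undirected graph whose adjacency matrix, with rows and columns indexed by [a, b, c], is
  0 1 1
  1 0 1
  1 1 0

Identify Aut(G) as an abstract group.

All 3 vertices are pairwise adjacent: G = K_3. Every bijection on the vertex set is an automorphism of K_3; hence Aut(K_3) ≅ S_3, order 6.

the symmetric group on 3 letters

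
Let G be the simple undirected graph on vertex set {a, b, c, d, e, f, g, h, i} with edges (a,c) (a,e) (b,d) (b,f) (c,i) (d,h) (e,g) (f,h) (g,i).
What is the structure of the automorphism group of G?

G has two connected components, {a, c, e, g, i} and {b, d, f, h}; each is 2-regular, so G = C_5 ⊔ C_4. The components are non-isomorphic (different sizes), so Aut(G) = Aut(C_4) × Aut(C_5) = D_4 × D_5 of order 8·10 = 80.

D_4 × D_5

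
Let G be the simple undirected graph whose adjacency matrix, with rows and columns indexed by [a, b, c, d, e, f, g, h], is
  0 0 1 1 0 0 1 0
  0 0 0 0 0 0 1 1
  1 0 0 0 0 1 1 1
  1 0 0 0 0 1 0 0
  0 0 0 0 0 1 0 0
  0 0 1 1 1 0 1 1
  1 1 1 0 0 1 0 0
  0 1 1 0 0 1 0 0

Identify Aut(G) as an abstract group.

Degrees alone do not determine every vertex (e.g. a and h both have degree 3), but their neighbour-degree multisets differ: N(a) has degrees [2, 4, 4] while N(h) has degrees [2, 4, 5]. Repeating this refinement separates all vertices, so the only automorphism is the identity.

1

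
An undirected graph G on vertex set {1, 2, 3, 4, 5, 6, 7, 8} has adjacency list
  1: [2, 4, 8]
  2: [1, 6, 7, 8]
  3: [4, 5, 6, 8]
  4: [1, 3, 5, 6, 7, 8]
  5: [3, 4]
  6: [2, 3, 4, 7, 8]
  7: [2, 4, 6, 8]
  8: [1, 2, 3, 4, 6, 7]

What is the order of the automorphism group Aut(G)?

Degrees alone do not determine every vertex (e.g. 2 and 3 both have degree 4), but their neighbour-degree multisets differ: N(2) has degrees [3, 4, 5, 6] while N(3) has degrees [2, 5, 6, 6]. Repeating this refinement separates all vertices, so the only automorphism is the identity.

1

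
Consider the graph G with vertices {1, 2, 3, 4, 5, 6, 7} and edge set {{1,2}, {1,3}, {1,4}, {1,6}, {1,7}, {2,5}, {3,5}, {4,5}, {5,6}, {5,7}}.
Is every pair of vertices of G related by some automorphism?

Automorphisms preserve degree, but G has vertices of degree 2 and vertices of degree 5; no automorphism maps one to the other, so G is not vertex-transitive.

No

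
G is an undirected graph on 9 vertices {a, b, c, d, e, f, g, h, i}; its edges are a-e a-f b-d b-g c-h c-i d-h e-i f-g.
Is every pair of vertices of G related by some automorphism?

Yes

G is 2-regular and connected on 9 vertices, i.e. the cycle C_9. C_9 has 9 rotations and 9 reflections, so Aut(C_9) ≅ D_9 of order 18. This group acts transitively on the 9 vertices.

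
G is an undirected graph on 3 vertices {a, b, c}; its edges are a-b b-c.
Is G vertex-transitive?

Vertex b is the only vertex of degree 2, so every automorphism fixes it; G is not vertex-transitive.

No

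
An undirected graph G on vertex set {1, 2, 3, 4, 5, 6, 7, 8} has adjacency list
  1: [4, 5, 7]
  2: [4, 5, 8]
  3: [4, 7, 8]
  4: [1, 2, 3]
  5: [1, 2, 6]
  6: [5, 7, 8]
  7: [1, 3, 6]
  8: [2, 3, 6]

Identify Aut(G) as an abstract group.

G is 3-regular and bipartite on 2^3 = 8 vertices with girth 4; it is the hypercube graph Q_3. The symmetry group of the 3-cube is the hyperoctahedral group B_3 = Z_2 ≀ S_3, of order 2^3·3! = 48.

the hyperoctahedral group B_3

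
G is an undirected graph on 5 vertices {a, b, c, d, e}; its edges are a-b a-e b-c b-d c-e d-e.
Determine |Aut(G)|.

12

The vertices split by degree into {b, e} (degree 3) and {a, c, d} (degree 2); every edge runs between the two parts, so G is the complete bipartite graph K_{2,3}. The parts have unequal sizes, so no automorphism swaps them; each part is permuted independently, giving S_2 × S_3 of order 2!·3! = 12.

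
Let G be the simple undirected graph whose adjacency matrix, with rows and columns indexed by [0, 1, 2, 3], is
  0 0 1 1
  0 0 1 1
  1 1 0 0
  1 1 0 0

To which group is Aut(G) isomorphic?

the dihedral group of order 8

G is 2-regular and bipartite on 2^2 = 4 vertices with girth 4; it is the hypercube graph Q_2. Aut(Q_2) consists of the signed permutations of the 2 coordinate axes: 2! permutations times 2^2 sign flips, so |Aut| = 2^2·2! = 8.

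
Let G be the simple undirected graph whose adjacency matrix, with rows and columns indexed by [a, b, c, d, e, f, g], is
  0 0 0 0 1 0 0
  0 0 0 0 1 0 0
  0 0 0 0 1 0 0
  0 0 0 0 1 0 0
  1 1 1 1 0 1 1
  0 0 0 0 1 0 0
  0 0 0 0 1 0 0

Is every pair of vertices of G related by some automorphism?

No

Vertex e is the only vertex of degree 6, so every automorphism fixes it; G is not vertex-transitive.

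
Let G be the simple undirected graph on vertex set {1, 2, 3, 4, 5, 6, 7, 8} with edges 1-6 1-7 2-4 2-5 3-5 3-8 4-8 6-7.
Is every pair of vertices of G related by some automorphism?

No

G has two connected components, {2, 3, 4, 5, 8} and {1, 6, 7}; each is 2-regular, so G = C_5 ⊔ C_3. The orbit of 1 under Aut(G) is {1, 6, 7}, which does not contain 2, so G is not vertex-transitive.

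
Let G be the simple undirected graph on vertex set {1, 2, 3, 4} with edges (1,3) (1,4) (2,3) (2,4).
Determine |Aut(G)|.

8

G is 2-regular and bipartite on 2^2 = 4 vertices with girth 4; it is the hypercube graph Q_2. Aut(Q_2) consists of the signed permutations of the 2 coordinate axes: 2! permutations times 2^2 sign flips, so |Aut| = 2^2·2! = 8.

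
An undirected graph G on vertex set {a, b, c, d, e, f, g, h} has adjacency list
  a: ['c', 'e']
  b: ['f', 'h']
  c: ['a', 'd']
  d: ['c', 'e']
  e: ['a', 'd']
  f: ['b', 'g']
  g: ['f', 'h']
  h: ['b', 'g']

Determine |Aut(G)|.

128

G has two connected components, {a, c, d, e} and {b, f, g, h}; each is 2-regular, so G = C_4 ⊔ C_4. With two isomorphic components, Aut(G) = Aut(C_4) ≀ S_2 = (D_4 × D_4) ⋊ Z_2: permute each cycle by D_4, then optionally swap the two cycles. Order 2·(2·4)² = 128.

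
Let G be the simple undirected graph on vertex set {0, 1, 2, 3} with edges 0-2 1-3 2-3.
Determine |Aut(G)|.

The degree sequence is [1, 1, 2, 2]; the two degree-1 vertices 0 and 1 are the ends of a path, so G = P_4. The only nontrivial automorphism of a path is the end-to-end reflection, so Aut(G) ≅ Z_2.

2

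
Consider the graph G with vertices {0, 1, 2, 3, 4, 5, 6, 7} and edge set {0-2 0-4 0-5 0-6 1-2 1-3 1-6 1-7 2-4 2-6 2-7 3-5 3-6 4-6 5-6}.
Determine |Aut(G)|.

1

The degree sequence is [4, 4, 5, 3, 3, 3, 6, 2]. Checking the degree-preserving permutations of the vertex set shows that none except the identity preserves every edge, so Aut(G) is trivial.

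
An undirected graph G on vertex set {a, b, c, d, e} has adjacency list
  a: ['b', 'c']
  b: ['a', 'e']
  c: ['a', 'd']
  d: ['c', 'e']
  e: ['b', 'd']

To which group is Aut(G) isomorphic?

G is 2-regular and connected on 5 vertices, i.e. the cycle C_5. The automorphisms of the 5-cycle are exactly the symmetries of a regular 5-gon: the dihedral group D_5, |D_5| = 10.

D_5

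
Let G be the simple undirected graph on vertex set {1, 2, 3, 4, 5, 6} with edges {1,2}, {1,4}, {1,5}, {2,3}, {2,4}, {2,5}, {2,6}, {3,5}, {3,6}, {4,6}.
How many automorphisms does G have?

Vertex 2 is the unique vertex of degree 5; the remaining 5 vertices each have degree 3 and induce a cycle, so G is the wheel on 6 vertices with hub 2. Every automorphism fixes the hub and acts on the rim 5-cycle, so Aut(G) ≅ Aut(C_5) = D_5 of order 10.

10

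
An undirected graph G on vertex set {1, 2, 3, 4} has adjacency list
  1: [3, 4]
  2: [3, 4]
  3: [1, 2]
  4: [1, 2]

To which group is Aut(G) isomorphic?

D_4

G is 2-regular and connected on 4 vertices, i.e. the cycle C_4. The automorphisms of the 4-cycle are exactly the symmetries of a regular 4-gon: the dihedral group D_4, |D_4| = 8.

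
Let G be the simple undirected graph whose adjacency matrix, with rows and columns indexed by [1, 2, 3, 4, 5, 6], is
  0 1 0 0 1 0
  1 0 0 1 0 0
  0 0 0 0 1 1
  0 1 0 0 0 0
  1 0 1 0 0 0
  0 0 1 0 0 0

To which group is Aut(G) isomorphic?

The degree sequence is [2, 2, 2, 1, 2, 1]; the two degree-1 vertices 4 and 6 are the ends of a path, so G = P_6. A path has exactly one nontrivial symmetry — reversal — giving Aut(G) of order 2.

Z_2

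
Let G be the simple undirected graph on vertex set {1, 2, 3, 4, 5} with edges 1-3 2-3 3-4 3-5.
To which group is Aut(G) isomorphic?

Vertex 3 has degree 4 and every other vertex has degree 1, so G is the star K_{1,4} with centre 3. Any automorphism fixes the centre and permutes the 4 leaves freely, so Aut(G) ≅ S_4 of order 4! = 24.

the symmetric group on 4 letters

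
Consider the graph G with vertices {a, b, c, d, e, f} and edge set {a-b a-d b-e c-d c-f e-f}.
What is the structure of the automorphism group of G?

Every vertex has degree 2 and the graph is connected, so G is the 6-cycle C_6. C_6 has 6 rotations and 6 reflections, so Aut(C_6) ≅ D_6 of order 12.

the dihedral group of order 12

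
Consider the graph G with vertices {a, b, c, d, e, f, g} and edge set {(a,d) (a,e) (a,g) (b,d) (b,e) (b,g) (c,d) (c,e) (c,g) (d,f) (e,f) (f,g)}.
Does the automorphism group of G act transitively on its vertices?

No

Automorphisms preserve degree, but G has vertices of degree 3 and vertices of degree 4; no automorphism maps one to the other, so G is not vertex-transitive.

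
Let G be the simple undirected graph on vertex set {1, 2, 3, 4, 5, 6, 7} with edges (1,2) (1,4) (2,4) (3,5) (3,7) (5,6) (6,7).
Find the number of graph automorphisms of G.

48

G has two connected components, {3, 5, 6, 7} and {1, 2, 4}; each is 2-regular, so G = C_4 ⊔ C_3. The components are non-isomorphic (different sizes), so Aut(G) = Aut(C_4) × Aut(C_3) = D_4 × D_3 of order 8·6 = 48.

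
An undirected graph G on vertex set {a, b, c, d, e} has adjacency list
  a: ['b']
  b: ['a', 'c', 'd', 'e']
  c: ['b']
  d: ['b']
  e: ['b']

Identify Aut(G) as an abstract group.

S_4

Vertex b has degree 4 and every other vertex has degree 1, so G is the star K_{1,4} with centre b. The 4 leaves are pairwise interchangeable while the centre is fixed, giving Aut(G) = S_4.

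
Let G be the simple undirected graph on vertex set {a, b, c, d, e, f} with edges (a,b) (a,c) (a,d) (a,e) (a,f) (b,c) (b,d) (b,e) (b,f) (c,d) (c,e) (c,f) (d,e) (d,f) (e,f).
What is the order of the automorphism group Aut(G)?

720

Every vertex has degree 5, so G is the complete graph K_6. Any permutation of the 6 vertices preserves K_6, so Aut(K_6) = S_6 of order 6! = 720.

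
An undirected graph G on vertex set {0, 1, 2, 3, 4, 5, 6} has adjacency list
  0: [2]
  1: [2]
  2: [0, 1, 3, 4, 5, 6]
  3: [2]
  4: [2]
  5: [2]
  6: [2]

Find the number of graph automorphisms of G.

Vertex 2 has degree 6 and every other vertex has degree 1, so G is the star K_{1,6} with centre 2. Any automorphism fixes the centre and permutes the 6 leaves freely, so Aut(G) ≅ S_6 of order 6! = 720.

720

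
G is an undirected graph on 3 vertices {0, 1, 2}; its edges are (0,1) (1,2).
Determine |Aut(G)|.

The degree sequence is [1, 2, 1]; the two degree-1 vertices 0 and 2 are the ends of a path, so G = P_3. A path has exactly one nontrivial symmetry — reversal — giving Aut(G) of order 2.

2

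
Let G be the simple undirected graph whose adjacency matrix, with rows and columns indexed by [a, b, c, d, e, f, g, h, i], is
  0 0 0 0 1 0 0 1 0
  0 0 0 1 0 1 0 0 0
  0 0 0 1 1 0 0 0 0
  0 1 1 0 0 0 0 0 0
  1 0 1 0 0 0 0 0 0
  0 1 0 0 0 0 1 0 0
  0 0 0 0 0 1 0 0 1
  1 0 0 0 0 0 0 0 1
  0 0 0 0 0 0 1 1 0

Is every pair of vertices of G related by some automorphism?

Yes

Every vertex has degree 2 and the graph is connected, so G is the 9-cycle C_9. The automorphisms of the 9-cycle are exactly the symmetries of a regular 9-gon: the dihedral group D_9, |D_9| = 18. This group acts transitively on the 9 vertices.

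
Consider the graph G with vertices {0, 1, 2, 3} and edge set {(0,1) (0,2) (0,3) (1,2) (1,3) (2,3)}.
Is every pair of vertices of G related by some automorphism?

Yes

Every vertex has degree 3, so G is the complete graph K_4. Any permutation of the 4 vertices preserves K_4, so Aut(K_4) = S_4 of order 4! = 24. Under this action every vertex can be carried to every other, so G is vertex-transitive.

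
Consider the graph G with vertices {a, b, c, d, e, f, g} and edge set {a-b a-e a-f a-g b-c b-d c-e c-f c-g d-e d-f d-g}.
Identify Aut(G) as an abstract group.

S_4 × S_3

The vertices split by degree into {a, c, d} (degree 4) and {b, e, f, g} (degree 3); every edge runs between the two parts, so G is the complete bipartite graph K_{3,4}. Automorphisms preserve the bipartition setwise (since the parts differ in size) and act as S_4 × S_3 within it; |Aut| = 144.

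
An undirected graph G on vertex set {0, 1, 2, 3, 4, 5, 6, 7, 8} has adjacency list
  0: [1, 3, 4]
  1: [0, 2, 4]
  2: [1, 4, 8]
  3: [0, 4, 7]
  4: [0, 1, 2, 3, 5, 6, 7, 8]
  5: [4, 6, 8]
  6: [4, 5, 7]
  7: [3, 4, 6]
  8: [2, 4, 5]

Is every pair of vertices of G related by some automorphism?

Vertex 4 is the only vertex of degree 8, so every automorphism fixes it; G is not vertex-transitive.

No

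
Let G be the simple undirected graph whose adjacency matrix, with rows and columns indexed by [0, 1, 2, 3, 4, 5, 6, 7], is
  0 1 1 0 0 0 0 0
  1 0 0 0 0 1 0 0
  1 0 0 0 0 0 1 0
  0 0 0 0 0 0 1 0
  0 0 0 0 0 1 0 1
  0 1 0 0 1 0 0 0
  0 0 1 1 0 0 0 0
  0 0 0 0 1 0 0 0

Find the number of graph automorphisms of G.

The degree sequence is [2, 2, 2, 1, 2, 2, 2, 1]; the two degree-1 vertices 3 and 7 are the ends of a path, so G = P_8. The only nontrivial automorphism of a path is the end-to-end reflection, so Aut(G) ≅ Z_2.

2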